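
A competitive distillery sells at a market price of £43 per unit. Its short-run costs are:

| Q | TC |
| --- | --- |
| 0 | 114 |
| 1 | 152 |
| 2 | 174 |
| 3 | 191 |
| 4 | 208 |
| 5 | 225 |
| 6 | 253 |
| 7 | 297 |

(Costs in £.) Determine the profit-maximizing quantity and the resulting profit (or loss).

Q = 6; profit = £5

Compute π = P·Q − TC at each output: Q=0: -114; Q=1: -109; Q=2: -88; Q=3: -62; Q=4: -36; Q=5: -10; Q=6: 5; Q=7: 4.
Profit is maximized at Q = 6. AVC there is 139/6 = £23.17 ≤ P, so producing beats shutting down (which would give -£114).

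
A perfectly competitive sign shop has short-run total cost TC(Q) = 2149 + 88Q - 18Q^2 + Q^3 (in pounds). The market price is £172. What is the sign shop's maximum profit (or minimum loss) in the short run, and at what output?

Profit = -£189 at Q = 14

AVC = 88 - 18Q + Q^2; min AVC = £7 at Q = 9. Since P = £172 ≥ min AVC, the firm produces.
With MC = 88 - 36Q + 3Q^2, P = MC on the upward-sloping part at Q* = 14.
TR = 172·14 = 2408. TC = 2149 + 448 = 2597. Profit = 2408 − 2597 = -£189.
That loss of £189 beats the £2149 the firm would lose by shutting down; producing recovers £1960 of fixed cost.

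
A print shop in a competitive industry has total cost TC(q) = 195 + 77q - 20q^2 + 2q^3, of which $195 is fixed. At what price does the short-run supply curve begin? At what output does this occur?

$27 per unit, at q = 5

The firm shuts down when price falls below the minimum of average variable cost. AVC = VC/q = 77 - 20q + 2q^2.
At the minimum of AVC, MC = AVC. MC = 77 - 40q + 6q^2; setting MC = AVC gives 4q^2 - 20q = 0, so q = 5. min AVC = 27.
For P < $27 the firm produces nothing.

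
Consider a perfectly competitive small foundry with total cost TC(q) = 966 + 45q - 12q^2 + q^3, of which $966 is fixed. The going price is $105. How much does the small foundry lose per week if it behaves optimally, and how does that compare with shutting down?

AVC = 45 - 12q + q^2; min AVC = $9 at q = 6. Since P = $105 ≥ min AVC, the firm produces.
With MC = 45 - 24q + 3q^2, P = MC on the upward-sloping part at q* = 10.
TR = 105·10 = 1050. TC = 966 + 250 = 1216. Profit = 1050 − 1216 = -$166.
That loss of $166 beats the $966 the firm would lose by shutting down; producing recovers $800 of fixed cost.

Profit = -$166 at q = 10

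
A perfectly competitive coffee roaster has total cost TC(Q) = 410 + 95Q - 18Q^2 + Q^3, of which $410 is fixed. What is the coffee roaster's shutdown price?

$14 per unit

Short-run supply begins at min AVC. From VC = 95Q - 18Q^2 + Q^3, AVC = 95 - 18Q + Q^2.
dAVC/dQ = -18 + 2Q = 0 gives Q = 9. min AVC = 95 - 18·9 + 9^2 = 14.
For P < $14 the firm produces nothing.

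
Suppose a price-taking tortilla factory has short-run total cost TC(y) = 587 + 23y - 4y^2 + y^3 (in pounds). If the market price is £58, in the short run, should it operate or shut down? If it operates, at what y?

Strip out fixed cost: VC = 23y - 4y^2 + y^3. Then AVC = 23 - 4y + y^2 and MC = 23 - 8y + 3y^2.
AVC hits its minimum where MC = AVC, at y = 2, giving min AVC = 23 - 4·2 + 2^2 = £19.
Since P = £58 ≥ min AVC = £19, price covers variable cost and the firm should produce.
Solving P = MC: -35 - 8y + 3y^2 = 0 ⇒ y = -7/3 or 5. On the upward-sloping branch, y* = 5.
Check: AVC at y = 5 is £28 ≤ P, so revenue covers variable cost.
Profit = P·y − TC = 58·5 − 727 = -£437, a loss, but smaller than the £587 fixed cost the firm would lose by shutting down.

Produce at y = 5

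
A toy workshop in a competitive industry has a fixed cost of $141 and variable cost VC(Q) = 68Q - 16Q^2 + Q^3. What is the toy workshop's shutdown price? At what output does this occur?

The shutdown price is the minimum of AVC. VC = 68Q - 16Q^2 + Q^3, so AVC = 68 - 16Q + Q^2.
At the minimum of AVC, MC = AVC. MC = 68 - 32Q + 3Q^2; setting MC = AVC gives 2Q^2 - 16Q = 0, so Q = 8. min AVC = 4.
So the shutdown price is $4.

$4 per unit, at Q = 8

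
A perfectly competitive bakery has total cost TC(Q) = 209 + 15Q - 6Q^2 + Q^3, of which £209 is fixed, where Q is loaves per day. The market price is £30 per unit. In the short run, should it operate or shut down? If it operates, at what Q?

Strip out fixed cost: VC = 15Q - 6Q^2 + Q^3. Then AVC = 15 - 6Q + Q^2 and MC = 15 - 12Q + 3Q^2.
AVC is minimized where dAVC/dQ = -6 + 2Q = 0, at Q = 3; min AVC = 15 - 6·3 + 3^2 = £6.
Since P = £30 ≥ min AVC = £6, price covers variable cost and the firm should produce.
Solving P = MC: -15 - 12Q + 3Q^2 = 0 ⇒ Q = -1 or 5. On the upward-sloping branch, Q* = 5.
Check: AVC at Q = 5 is £10 ≤ P, so revenue covers variable cost.
Profit = P·Q − TC = 30·5 − 259 = -£109, a loss, but smaller than the £209 fixed cost the firm would lose by shutting down.

Produce at Q = 5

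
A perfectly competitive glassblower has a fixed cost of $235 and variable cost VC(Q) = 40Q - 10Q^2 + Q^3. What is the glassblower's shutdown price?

The firm shuts down when price falls below the minimum of average variable cost. AVC = VC/Q = 40 - 10Q + Q^2.
dAVC/dQ = -10 + 2Q = 0 gives Q = 5. min AVC = 40 - 10·5 + 5^2 = 15.
The firm shuts down for any P below $15.

$15 per unit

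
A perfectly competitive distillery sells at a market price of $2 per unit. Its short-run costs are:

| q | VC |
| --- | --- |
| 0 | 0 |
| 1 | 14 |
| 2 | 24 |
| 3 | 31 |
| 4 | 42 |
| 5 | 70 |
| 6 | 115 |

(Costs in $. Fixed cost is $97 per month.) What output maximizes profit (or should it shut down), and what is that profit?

Profit at each row (π = 2q − TC): q=0: -97; q=1: -109; q=2: -117; q=3: -122; q=4: -131; q=5: -157; q=6: -200.
Profit is highest at q = 0. Equivalently, the lowest AVC in the table is 31/3 ≈ $10.33 at q = 3, and P = $2 falls below it — price never covers variable cost, so the firm shuts down and loses only its fixed cost.

q = 0 (shut down); profit = -$97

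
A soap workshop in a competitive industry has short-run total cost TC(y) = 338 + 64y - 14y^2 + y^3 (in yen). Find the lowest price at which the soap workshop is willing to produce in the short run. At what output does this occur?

Short-run supply begins at min AVC. From VC = 64y - 14y^2 + y^3, AVC = 64 - 14y + y^2.
dAVC/dy = -14 + 2y = 0 gives y = 7. min AVC = 64 - 14·7 + 7^2 = 15.
So the shutdown price is ¥15.

¥15 per unit, at y = 7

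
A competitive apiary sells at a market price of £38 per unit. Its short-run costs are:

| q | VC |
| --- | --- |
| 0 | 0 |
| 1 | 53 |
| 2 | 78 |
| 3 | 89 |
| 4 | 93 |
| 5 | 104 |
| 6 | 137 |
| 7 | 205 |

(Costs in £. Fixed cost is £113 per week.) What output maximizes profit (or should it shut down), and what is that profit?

Compute π = P·q − TC at each output: q=0: -113; q=1: -128; q=2: -115; q=3: -88; q=4: -54; q=5: -27; q=6: -22; q=7: -52.
Profit is maximized at q = 6. AVC there is 137/6 = £22.83 ≤ P, so producing beats shutting down (which would give -£113).

q = 6; profit = -£22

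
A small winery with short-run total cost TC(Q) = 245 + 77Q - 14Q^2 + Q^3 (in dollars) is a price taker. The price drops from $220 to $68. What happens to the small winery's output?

Output falls from 13 to 9

MC = 77 - 28Q + 3Q^2; the shutdown threshold is min AVC = $28 (at Q = 7).
At P = $220 ≥ min AVC, set P = MC on the rising branch: Q = 13.
At P = $68 ≥ min AVC, set P = MC: Q = 9. The firm stays open but cuts output.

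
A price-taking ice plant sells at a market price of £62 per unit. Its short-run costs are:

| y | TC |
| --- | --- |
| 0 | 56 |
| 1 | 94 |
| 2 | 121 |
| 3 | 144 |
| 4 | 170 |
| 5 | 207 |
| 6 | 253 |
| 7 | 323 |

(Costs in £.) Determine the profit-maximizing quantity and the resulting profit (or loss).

Profit at each row (π = 62y − TC): y=0: -56; y=1: -32; y=2: 3; y=3: 42; y=4: 78; y=5: 103; y=6: 119; y=7: 111.
Profit is maximized at y = 6. AVC there is 197/6 = £32.83 ≤ P, so producing beats shutting down (which would give -£56).

y = 6; profit = £119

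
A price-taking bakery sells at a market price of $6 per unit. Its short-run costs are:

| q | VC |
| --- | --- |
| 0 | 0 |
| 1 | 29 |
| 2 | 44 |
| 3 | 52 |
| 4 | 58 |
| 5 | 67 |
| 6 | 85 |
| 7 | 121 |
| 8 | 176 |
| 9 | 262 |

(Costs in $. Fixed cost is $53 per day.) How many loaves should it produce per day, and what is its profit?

q = 0 (shut down); profit = -$53

Tabulate TR − TC: q=0: -53; q=1: -76; q=2: -85; q=3: -87; q=4: -87; q=5: -90; q=6: -102; q=7: -132; q=8: -181; q=9: -261.
Profit is highest at q = 0. Equivalently, the lowest AVC in the table is 67/5 ≈ $13.40 at q = 5, and P = $6 falls below it — price never covers variable cost, so the firm shuts down and loses only its fixed cost.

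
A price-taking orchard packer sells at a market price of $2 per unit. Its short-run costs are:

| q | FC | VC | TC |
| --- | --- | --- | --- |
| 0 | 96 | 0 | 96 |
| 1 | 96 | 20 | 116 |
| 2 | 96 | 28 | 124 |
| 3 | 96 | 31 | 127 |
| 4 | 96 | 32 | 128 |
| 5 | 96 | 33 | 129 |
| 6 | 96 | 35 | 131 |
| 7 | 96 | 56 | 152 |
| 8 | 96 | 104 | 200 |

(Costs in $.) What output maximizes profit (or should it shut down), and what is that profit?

q = 0 (shut down); profit = -$96

Tabulate TR − TC: q=0: -96; q=1: -114; q=2: -120; q=3: -121; q=4: -120; q=5: -119; q=6: -119; q=7: -138; q=8: -184.
Profit is highest at q = 0. Equivalently, the lowest AVC in the table is 35/6 ≈ $5.83 at q = 6, and P = $2 falls below it — price never covers variable cost, so the firm shuts down and loses only its fixed cost.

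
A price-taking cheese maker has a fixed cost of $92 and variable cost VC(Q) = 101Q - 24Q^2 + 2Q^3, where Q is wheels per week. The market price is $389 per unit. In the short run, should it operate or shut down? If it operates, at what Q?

Produce at Q = 12

From TC, MC = TC'(Q) = 101 - 48Q + 6Q^2 and AVC = VC/Q = 101 - 24Q + 2Q^2.
AVC is minimized where dAVC/dQ = -24 + 4Q = 0, at Q = 6; min AVC = 101 - 24·6 + 2·6^2 = $29.
P = $389 exceeds min AVC = $29, so the firm stays open.
Solving P = MC: -288 - 48Q + 6Q^2 = 0 ⇒ Q = -4 or 12. On the upward-sloping branch, Q* = 12.
Check: AVC at Q = 12 is $101 ≤ P, so revenue covers variable cost.
Profit = P·Q − TC = 389·12 − 1304 = $3364.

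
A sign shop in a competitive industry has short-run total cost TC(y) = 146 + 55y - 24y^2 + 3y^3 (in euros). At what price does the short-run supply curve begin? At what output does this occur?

€7 per unit, at y = 4

The firm shuts down when price falls below the minimum of average variable cost. AVC = VC/y = 55 - 24y + 3y^2.
dAVC/dy = -24 + 6y = 0 gives y = 4. min AVC = 55 - 24·4 + 3·4^2 = 7.
For P < €7 the firm produces nothing.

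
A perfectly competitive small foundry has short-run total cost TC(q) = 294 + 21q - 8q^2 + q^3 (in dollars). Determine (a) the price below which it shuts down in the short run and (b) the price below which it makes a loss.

Shutdown price = $5; break-even price = $56

Shutdown price = min AVC. AVC = 21 - 8q + q^2, with vertex at q = 4 and minimum $5.
ATC = 294/q + 21 - 8q + q^2. Setting dATC/dq = −294/q^2 − 8 + 2q = 0 gives q = 7 (since 2·7^3 − 8·7^2 = 294).
min ATC = 294/7 + 21 − 8·7 + 7^2 = $56. That is the break-even price.
Between these two prices the firm operates at a loss; above $56 it earns a profit.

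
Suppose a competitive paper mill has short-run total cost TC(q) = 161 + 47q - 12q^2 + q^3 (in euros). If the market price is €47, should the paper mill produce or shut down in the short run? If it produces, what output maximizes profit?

Variable cost is VC = 47q - 12q^2 + q^3, so AVC = VC/q = 47 - 12q + q^2 and MC = dTC/dq = 47 - 24q + 3q^2.
AVC is minimized where dAVC/dq = -12 + 2q = 0, at q = 6; min AVC = 47 - 12·6 + 6^2 = €11.
P = €47 exceeds min AVC = €11, so the firm stays open.
Set P = MC: 47 = 47 - 24q + 3q^2 → -24q + 3q^2 = 0. The roots are q = 0 and q = 8; the profit-maximizing output is on the rising part of MC, so q* = 8.
Check: AVC at q = 8 is €15 ≤ P, so revenue covers variable cost.
Profit = P·q − TC = 47·8 − 281 = €95.

Produce at q = 8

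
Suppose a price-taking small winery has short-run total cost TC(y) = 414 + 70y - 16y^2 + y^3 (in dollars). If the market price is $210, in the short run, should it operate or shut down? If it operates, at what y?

Produce at y = 14

Strip out fixed cost: VC = 70y - 16y^2 + y^3. Then AVC = 70 - 16y + y^2 and MC = 70 - 32y + 3y^2.
The AVC parabola has its vertex at y = 16/2 = 8, where AVC = 70 - 16·8 + 8^2 = $6.
Because $210 ≥ $6, revenue can cover variable cost; the firm operates.
Solving P = MC: -140 - 32y + 3y^2 = 0 ⇒ y = -10/3 or 14. On the upward-sloping branch, y* = 14.
Check: AVC at y = 14 is $42 ≤ P, so revenue covers variable cost.
Profit = P·y − TC = 210·14 − 1002 = $1938.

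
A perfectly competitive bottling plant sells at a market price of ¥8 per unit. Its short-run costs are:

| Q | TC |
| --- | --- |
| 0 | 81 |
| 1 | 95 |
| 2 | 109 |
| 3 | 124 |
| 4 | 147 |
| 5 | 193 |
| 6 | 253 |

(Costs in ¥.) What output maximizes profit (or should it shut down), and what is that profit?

Q = 0 (shut down); profit = -¥81

Profit at each row (π = 8Q − TC): Q=0: -81; Q=1: -87; Q=2: -93; Q=3: -100; Q=4: -115; Q=5: -153; Q=6: -205.
Profit is highest at Q = 0. Equivalently, the lowest AVC in the table is 14/1 ≈ ¥14 at Q = 1, and P = ¥8 falls below it — price never covers variable cost, so the firm shuts down and loses only its fixed cost.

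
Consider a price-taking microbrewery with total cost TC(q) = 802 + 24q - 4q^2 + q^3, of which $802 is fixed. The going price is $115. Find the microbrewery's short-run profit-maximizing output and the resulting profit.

AVC = 24 - 4q + q^2 has its minimum $20 at q = 2; price $115 clears that bar, so the firm operates.
With MC = 24 - 8q + 3q^2, P = MC on the upward-sloping part at q* = 7.
TR = 115·7 = 805. TC = 802 + 315 = 1117. Profit = 805 − 1117 = -$312.
That loss of $312 beats the $802 the firm would lose by shutting down; producing recovers $490 of fixed cost.

Profit = -$312 at q = 7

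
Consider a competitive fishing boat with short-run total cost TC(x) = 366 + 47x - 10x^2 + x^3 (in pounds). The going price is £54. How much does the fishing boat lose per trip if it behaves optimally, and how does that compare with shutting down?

Profit = -£170 at x = 7

AVC = 47 - 10x + x^2; min AVC = £22 at x = 5. Since P = £54 ≥ min AVC, the firm produces.
MC = 47 - 20x + 3x^2. Setting P = MC and taking the root on the rising branch gives x* = 7.
TR = 54·7 = 378. TC = 366 + 182 = 548. Profit = 378 − 548 = -£170.
That loss of £170 beats the £366 the firm would lose by shutting down; producing recovers £196 of fixed cost.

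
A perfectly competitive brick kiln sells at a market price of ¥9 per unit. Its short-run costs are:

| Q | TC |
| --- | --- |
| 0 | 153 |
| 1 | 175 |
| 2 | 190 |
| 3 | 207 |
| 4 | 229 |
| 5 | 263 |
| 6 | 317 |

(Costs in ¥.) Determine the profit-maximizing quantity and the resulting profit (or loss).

Q = 0 (shut down); profit = -¥153

Profit at each row (π = 9Q − TC): Q=0: -153; Q=1: -166; Q=2: -172; Q=3: -180; Q=4: -193; Q=5: -218; Q=6: -263.
Profit is highest at Q = 0. Equivalently, the lowest AVC in the table is 54/3 ≈ ¥18 at Q = 3, and P = ¥9 falls below it — price never covers variable cost, so the firm shuts down and loses only its fixed cost.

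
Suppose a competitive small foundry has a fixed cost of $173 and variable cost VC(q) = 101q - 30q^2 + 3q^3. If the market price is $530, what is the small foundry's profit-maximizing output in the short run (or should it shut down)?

Strip out fixed cost: VC = 101q - 30q^2 + 3q^3. Then AVC = 101 - 30q + 3q^2 and MC = 101 - 60q + 9q^2.
AVC hits its minimum where MC = AVC, at q = 5, giving min AVC = 101 - 30·5 + 3·5^2 = $26.
Because $530 ≥ $26, revenue can cover variable cost; the firm operates.
Solving P = MC: -429 - 60q + 9q^2 = 0 ⇒ q = -13/3 or 11. On the upward-sloping branch, q* = 11.
Check: AVC at q = 11 is $134 ≤ P, so revenue covers variable cost.
Profit = P·q − TC = 530·11 − 1647 = $4183.

Produce at q = 11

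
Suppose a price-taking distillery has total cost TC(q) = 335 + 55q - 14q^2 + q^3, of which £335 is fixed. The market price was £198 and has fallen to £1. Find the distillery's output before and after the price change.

Output falls from 13 to 0 (the firm shuts down)

AVC = 55 - 14q + q^2, minimized at q = 7 where min AVC = £6. MC = 55 - 28q + 3q^2.
At P = £198 ≥ min AVC, set P = MC on the rising branch: q = 13.
At P = £1 < min AVC = £6, price no longer covers variable cost at any output, so the firm shuts down: q = 0.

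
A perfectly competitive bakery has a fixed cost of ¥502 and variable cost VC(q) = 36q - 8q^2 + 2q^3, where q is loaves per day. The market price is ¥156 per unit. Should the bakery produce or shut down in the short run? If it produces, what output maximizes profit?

Produce at q = 6

From TC, MC = TC'(q) = 36 - 16q + 6q^2 and AVC = VC/q = 36 - 8q + 2q^2.
AVC hits its minimum where MC = AVC, at q = 2, giving min AVC = 36 - 8·2 + 2·2^2 = ¥28.
P = ¥156 exceeds min AVC = ¥28, so the firm stays open.
Set P = MC: 156 = 36 - 16q + 6q^2 → -120 - 16q + 6q^2 = 0. The roots are q = -10/3 and q = 6; the profit-maximizing output is on the rising part of MC, so q* = 6.
Check: AVC at q = 6 is ¥60 ≤ P, so revenue covers variable cost.
Profit = P·q − TC = 156·6 − 862 = ¥74.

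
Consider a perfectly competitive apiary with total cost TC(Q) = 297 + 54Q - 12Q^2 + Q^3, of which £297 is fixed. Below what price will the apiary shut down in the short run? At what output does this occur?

Short-run supply begins at min AVC. From VC = 54Q - 12Q^2 + Q^3, AVC = 54 - 12Q + Q^2.
dAVC/dQ = -12 + 2Q = 0 gives Q = 6. min AVC = 54 - 12·6 + 6^2 = 18.
The firm shuts down for any P below £18.

£18 per unit, at Q = 6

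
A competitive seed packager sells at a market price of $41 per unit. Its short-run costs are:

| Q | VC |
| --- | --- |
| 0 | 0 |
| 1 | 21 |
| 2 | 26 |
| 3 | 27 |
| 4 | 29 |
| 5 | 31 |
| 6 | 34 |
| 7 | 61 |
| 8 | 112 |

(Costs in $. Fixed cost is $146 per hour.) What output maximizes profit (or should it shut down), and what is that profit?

Tabulate TR − TC: Q=0: -146; Q=1: -126; Q=2: -90; Q=3: -50; Q=4: -11; Q=5: 28; Q=6: 66; Q=7: 80; Q=8: 70.
Profit is maximized at Q = 7. AVC there is 61/7 = $8.71 ≤ P, so producing beats shutting down (which would give -$146).

Q = 7; profit = $80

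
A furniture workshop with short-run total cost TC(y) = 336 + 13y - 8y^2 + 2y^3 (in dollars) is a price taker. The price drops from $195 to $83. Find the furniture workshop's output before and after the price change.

MC = 13 - 16y + 6y^2; the shutdown threshold is min AVC = $5 (at y = 2).
At P = $195 ≥ min AVC, set P = MC on the rising branch: y = 7.
At P = $83 ≥ min AVC, set P = MC: y = 5. The firm stays open but cuts output.

Output falls from 7 to 5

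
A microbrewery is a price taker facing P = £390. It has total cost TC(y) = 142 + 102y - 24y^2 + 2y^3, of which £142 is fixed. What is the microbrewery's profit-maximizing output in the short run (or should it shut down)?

From TC, MC = TC'(y) = 102 - 48y + 6y^2 and AVC = VC/y = 102 - 24y + 2y^2.
AVC hits its minimum where MC = AVC, at y = 6, giving min AVC = 102 - 24·6 + 2·6^2 = £30.
P = £390 exceeds min AVC = £30, so the firm stays open.
P = MC gives -288 - 48y + 6y^2 = 0, with roots -4 and 12. Take the larger (rising MC): y* = 12.
Check: AVC at y = 12 is £102 ≤ P, so revenue covers variable cost.
Profit = P·y − TC = 390·12 − 1366 = £3314.

Produce at y = 12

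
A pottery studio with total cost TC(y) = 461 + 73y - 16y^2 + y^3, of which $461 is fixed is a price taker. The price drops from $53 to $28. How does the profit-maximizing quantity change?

Output falls from 10 to 9

AVC = 73 - 16y + y^2, minimized at y = 8 where min AVC = $9. MC = 73 - 32y + 3y^2.
With P = $53 above the shutdown price, P = MC gives y = 10.
At P = $28 ≥ min AVC, set P = MC: y = 9. The firm stays open but cuts output.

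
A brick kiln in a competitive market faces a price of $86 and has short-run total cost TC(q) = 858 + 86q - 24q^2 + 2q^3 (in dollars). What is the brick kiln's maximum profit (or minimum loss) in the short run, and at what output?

AVC = 86 - 24q + 2q^2 has its minimum $14 at q = 6; price $86 clears that bar, so the firm operates.
With MC = 86 - 48q + 6q^2, P = MC on the upward-sloping part at q* = 8.
TR = 86·8 = 688. TC = 858 + 176 = 1034. Profit = 688 − 1034 = -$346.
Shutting down would mean losing the fixed cost of $858, so operating at a loss of $346 is better by $512.

Profit = -$346 at q = 8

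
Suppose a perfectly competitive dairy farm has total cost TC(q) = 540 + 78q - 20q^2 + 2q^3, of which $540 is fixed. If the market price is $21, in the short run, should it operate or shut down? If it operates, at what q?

Shut down

From TC, MC = TC'(q) = 78 - 40q + 6q^2 and AVC = VC/q = 78 - 20q + 2q^2.
The AVC parabola has its vertex at q = 20/4 = 5, where AVC = 78 - 20·5 + 2·5^2 = $28.
With P < min AVC ($21 < $28), every unit sold adds to the loss.
Shutting down limits the loss to fixed cost, $540.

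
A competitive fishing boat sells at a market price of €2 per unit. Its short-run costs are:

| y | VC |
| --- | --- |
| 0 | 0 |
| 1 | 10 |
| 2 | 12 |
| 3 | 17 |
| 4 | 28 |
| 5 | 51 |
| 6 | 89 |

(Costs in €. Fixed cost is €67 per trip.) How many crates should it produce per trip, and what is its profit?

y = 0 (shut down); profit = -€67

Profit at each row (π = 2y − TC): y=0: -67; y=1: -75; y=2: -75; y=3: -78; y=4: -87; y=5: -108; y=6: -144.
Profit is highest at y = 0. Equivalently, the lowest AVC in the table is 17/3 ≈ €5.67 at y = 3, and P = €2 falls below it — price never covers variable cost, so the firm shuts down and loses only its fixed cost.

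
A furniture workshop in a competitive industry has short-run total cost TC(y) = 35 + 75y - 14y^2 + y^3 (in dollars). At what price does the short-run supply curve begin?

Short-run supply begins at min AVC. From VC = 75y - 14y^2 + y^3, AVC = 75 - 14y + y^2.
At the minimum of AVC, MC = AVC. MC = 75 - 28y + 3y^2; setting MC = AVC gives 2y^2 - 14y = 0, so y = 7. min AVC = 26.
So the shutdown price is $26.

$26 per unit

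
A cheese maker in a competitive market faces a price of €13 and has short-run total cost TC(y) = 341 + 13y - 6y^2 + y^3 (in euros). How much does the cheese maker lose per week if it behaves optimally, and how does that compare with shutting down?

Profit = -€309 at y = 4

AVC = 13 - 6y + y^2 has its minimum €4 at y = 3; price €13 clears that bar, so the firm operates.
MC = 13 - 12y + 3y^2. Setting P = MC and taking the root on the rising branch gives y* = 4.
TR = 13·4 = 52. TC = 341 + 20 = 361. Profit = 52 − 361 = -€309.
Shutting down would mean losing the fixed cost of €341, so operating at a loss of €309 is better by €32.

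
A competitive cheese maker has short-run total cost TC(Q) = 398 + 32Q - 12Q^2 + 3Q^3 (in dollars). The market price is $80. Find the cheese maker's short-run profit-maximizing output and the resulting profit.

Profit = -$206 at Q = 4

AVC = 32 - 12Q + 3Q^2 has its minimum $20 at Q = 2; price $80 clears that bar, so the firm operates.
With MC = 32 - 24Q + 9Q^2, P = MC on the upward-sloping part at Q* = 4.
TR = 80·4 = 320. TC = 398 + 128 = 526. Profit = 320 − 526 = -$206.
By producing, the firm covers all variable cost plus $192 of fixed cost; shutting down would lose the full $398.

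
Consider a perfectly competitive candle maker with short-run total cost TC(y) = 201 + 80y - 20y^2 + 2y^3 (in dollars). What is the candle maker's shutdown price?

$30 per unit

The firm shuts down when price falls below the minimum of average variable cost. AVC = VC/y = 80 - 20y + 2y^2.
At the minimum of AVC, MC = AVC. MC = 80 - 40y + 6y^2; setting MC = AVC gives 4y^2 - 20y = 0, so y = 5. min AVC = 30.
So the shutdown price is $30.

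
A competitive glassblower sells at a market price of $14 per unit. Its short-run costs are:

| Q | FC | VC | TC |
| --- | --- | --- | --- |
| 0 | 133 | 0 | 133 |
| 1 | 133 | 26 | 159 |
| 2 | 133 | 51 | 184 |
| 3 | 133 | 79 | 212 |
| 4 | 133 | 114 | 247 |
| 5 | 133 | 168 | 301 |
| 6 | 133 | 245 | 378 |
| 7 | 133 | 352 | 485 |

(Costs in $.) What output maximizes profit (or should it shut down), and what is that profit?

Q = 0 (shut down); profit = -$133

Profit at each row (π = 14Q − TC): Q=0: -133; Q=1: -145; Q=2: -156; Q=3: -170; Q=4: -191; Q=5: -231; Q=6: -294; Q=7: -387.
Profit is highest at Q = 0. Equivalently, the lowest AVC in the table is 51/2 ≈ $25.50 at Q = 2, and P = $14 falls below it — price never covers variable cost, so the firm shuts down and loses only its fixed cost.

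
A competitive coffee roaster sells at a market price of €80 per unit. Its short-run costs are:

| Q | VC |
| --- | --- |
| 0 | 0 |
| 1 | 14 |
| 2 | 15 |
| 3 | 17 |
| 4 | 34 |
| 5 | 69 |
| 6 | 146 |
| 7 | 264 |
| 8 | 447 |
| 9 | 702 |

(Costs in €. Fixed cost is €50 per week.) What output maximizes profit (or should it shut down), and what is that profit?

Q = 6; profit = €284

Compute π = P·Q − TC at each output: Q=0: -50; Q=1: 16; Q=2: 95; Q=3: 173; Q=4: 236; Q=5: 281; Q=6: 284; Q=7: 246; Q=8: 143; Q=9: -32.
Profit is maximized at Q = 6. AVC there is 146/6 = €24.33 ≤ P, so producing beats shutting down (which would give -€50).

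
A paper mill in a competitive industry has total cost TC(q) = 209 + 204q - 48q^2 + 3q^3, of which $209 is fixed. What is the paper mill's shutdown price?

The shutdown price is the minimum of AVC. VC = 204q - 48q^2 + 3q^3, so AVC = 204 - 48q + 3q^2.
At the minimum of AVC, MC = AVC. MC = 204 - 96q + 9q^2; setting MC = AVC gives 6q^2 - 48q = 0, so q = 8. min AVC = 12.
For P < $12 the firm produces nothing.

$12 per unit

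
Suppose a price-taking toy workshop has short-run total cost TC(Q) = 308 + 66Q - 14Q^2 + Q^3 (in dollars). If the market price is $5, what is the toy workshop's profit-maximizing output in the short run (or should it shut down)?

From TC, MC = TC'(Q) = 66 - 28Q + 3Q^2 and AVC = VC/Q = 66 - 14Q + Q^2.
The AVC parabola has its vertex at Q = 14/2 = 7, where AVC = 66 - 14·7 + 7^2 = $17.
With P < min AVC ($5 < $17), every unit sold adds to the loss.
The firm minimizes its loss by shutting down and losing only its fixed cost of $308.

Shut down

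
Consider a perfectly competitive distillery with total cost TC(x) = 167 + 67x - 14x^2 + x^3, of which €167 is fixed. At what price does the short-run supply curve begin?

Short-run supply begins at min AVC. From VC = 67x - 14x^2 + x^3, AVC = 67 - 14x + x^2.
At the minimum of AVC, MC = AVC. MC = 67 - 28x + 3x^2; setting MC = AVC gives 2x^2 - 14x = 0, so x = 7. min AVC = 18.
The firm shuts down for any P below €18.

€18 per unit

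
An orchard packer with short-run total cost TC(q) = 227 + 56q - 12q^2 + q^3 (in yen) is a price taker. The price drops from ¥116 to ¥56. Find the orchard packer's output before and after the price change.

Output falls from 10 to 8

AVC = 56 - 12q + q^2, minimized at q = 6 where min AVC = ¥20. MC = 56 - 24q + 3q^2.
With P = ¥116 above the shutdown price, P = MC gives q = 10.
At P = ¥56 ≥ min AVC, set P = MC: q = 8. The firm stays open but cuts output.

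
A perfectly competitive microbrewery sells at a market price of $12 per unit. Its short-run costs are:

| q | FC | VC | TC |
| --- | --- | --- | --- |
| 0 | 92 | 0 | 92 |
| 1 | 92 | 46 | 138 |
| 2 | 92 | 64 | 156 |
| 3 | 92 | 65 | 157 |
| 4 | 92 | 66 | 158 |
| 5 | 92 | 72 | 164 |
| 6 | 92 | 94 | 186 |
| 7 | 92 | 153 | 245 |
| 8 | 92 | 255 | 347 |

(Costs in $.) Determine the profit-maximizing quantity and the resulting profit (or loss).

q = 0 (shut down); profit = -$92

Tabulate TR − TC: q=0: -92; q=1: -126; q=2: -132; q=3: -121; q=4: -110; q=5: -104; q=6: -114; q=7: -161; q=8: -251.
Profit is highest at q = 0. Equivalently, the lowest AVC in the table is 72/5 ≈ $14.40 at q = 5, and P = $12 falls below it — price never covers variable cost, so the firm shuts down and loses only its fixed cost.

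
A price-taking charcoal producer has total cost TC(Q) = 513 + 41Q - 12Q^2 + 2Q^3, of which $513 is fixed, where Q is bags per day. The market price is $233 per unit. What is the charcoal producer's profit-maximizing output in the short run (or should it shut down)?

Produce at Q = 8

From TC, MC = TC'(Q) = 41 - 24Q + 6Q^2 and AVC = VC/Q = 41 - 12Q + 2Q^2.
AVC hits its minimum where MC = AVC, at Q = 3, giving min AVC = 41 - 12·3 + 2·3^2 = $23.
Since P = $233 ≥ min AVC = $23, price covers variable cost and the firm should produce.
Set P = MC: 233 = 41 - 24Q + 6Q^2 → -192 - 24Q + 6Q^2 = 0. The roots are Q = -4 and Q = 8; the profit-maximizing output is on the rising part of MC, so Q* = 8.
Check: AVC at Q = 8 is $73 ≤ P, so revenue covers variable cost.
Profit = P·Q − TC = 233·8 − 1097 = $767.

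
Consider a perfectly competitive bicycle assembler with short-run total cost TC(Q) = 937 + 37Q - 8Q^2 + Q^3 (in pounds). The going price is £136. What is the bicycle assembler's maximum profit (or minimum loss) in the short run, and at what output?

Profit = -£127 at Q = 9

AVC = 37 - 8Q + Q^2; min AVC = £21 at Q = 4. Since P = £136 ≥ min AVC, the firm produces.
With MC = 37 - 16Q + 3Q^2, P = MC on the upward-sloping part at Q* = 9.
TR = 136·9 = 1224. TC = 937 + 414 = 1351. Profit = 1224 − 1351 = -£127.
By producing, the firm covers all variable cost plus £810 of fixed cost; shutting down would lose the full £937.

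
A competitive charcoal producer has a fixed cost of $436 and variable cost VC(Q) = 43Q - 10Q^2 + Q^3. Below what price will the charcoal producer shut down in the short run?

$18 per unit

The shutdown price is the minimum of AVC. VC = 43Q - 10Q^2 + Q^3, so AVC = 43 - 10Q + Q^2.
At the minimum of AVC, MC = AVC. MC = 43 - 20Q + 3Q^2; setting MC = AVC gives 2Q^2 - 10Q = 0, so Q = 5. min AVC = 18.
For P < $18 the firm produces nothing.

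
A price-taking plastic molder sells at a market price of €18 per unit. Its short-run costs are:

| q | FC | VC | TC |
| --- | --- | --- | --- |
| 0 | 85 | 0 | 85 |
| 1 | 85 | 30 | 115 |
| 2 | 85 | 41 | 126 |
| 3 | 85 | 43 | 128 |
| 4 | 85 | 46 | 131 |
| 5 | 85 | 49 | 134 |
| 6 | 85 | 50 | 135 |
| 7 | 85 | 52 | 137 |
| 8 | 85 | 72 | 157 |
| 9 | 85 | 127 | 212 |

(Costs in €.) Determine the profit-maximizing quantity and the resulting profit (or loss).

q = 7; profit = -€11

Compute π = P·q − TC at each output: q=0: -85; q=1: -97; q=2: -90; q=3: -74; q=4: -59; q=5: -44; q=6: -27; q=7: -11; q=8: -13; q=9: -50.
Profit is maximized at q = 7. AVC there is 52/7 = €7.43 ≤ P, so producing beats shutting down (which would give -€85).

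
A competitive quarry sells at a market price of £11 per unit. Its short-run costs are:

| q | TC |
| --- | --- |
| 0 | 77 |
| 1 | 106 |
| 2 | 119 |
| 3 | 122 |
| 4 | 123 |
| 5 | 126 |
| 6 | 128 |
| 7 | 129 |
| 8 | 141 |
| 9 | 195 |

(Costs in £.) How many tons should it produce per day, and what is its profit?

q = 7; profit = -£52

Tabulate TR − TC: q=0: -77; q=1: -95; q=2: -97; q=3: -89; q=4: -79; q=5: -71; q=6: -62; q=7: -52; q=8: -53; q=9: -96.
Profit is maximized at q = 7. AVC there is 52/7 = £7.43 ≤ P, so producing beats shutting down (which would give -£77).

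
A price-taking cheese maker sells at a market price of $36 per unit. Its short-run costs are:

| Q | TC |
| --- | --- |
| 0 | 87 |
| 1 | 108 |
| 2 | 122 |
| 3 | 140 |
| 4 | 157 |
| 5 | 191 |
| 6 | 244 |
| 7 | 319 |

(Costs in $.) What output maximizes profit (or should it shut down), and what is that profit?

Q = 5; profit = -$11

Tabulate TR − TC: Q=0: -87; Q=1: -72; Q=2: -50; Q=3: -32; Q=4: -13; Q=5: -11; Q=6: -28; Q=7: -67.
Profit is maximized at Q = 5. AVC there is 104/5 = $20.80 ≤ P, so producing beats shutting down (which would give -$87).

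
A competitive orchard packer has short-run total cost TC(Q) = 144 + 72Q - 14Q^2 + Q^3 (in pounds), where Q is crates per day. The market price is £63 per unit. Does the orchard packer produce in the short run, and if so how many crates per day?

Produce at Q = 9

Variable cost is VC = 72Q - 14Q^2 + Q^3, so AVC = VC/Q = 72 - 14Q + Q^2 and MC = dTC/dQ = 72 - 28Q + 3Q^2.
The AVC parabola has its vertex at Q = 14/2 = 7, where AVC = 72 - 14·7 + 7^2 = £23.
Since P = £63 ≥ min AVC = £23, price covers variable cost and the firm should produce.
Solving P = MC: 9 - 28Q + 3Q^2 = 0 ⇒ Q = 1/3 or 9. On the upward-sloping branch, Q* = 9.
Check: AVC at Q = 9 is £27 ≤ P, so revenue covers variable cost.
Profit = P·Q − TC = 63·9 − 387 = £180.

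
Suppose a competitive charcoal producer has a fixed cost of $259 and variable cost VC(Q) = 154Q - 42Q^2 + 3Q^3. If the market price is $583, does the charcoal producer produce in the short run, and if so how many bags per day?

From TC, MC = TC'(Q) = 154 - 84Q + 9Q^2 and AVC = VC/Q = 154 - 42Q + 3Q^2.
AVC hits its minimum where MC = AVC, at Q = 7, giving min AVC = 154 - 42·7 + 3·7^2 = $7.
P = $583 exceeds min AVC = $7, so the firm stays open.
Set P = MC: 583 = 154 - 84Q + 9Q^2 → -429 - 84Q + 9Q^2 = 0. The roots are Q = -11/3 and Q = 13; the profit-maximizing output is on the rising part of MC, so Q* = 13.
Check: AVC at Q = 13 is $115 ≤ P, so revenue covers variable cost.
Profit = P·Q − TC = 583·13 − 1754 = $5825.

Produce at Q = 13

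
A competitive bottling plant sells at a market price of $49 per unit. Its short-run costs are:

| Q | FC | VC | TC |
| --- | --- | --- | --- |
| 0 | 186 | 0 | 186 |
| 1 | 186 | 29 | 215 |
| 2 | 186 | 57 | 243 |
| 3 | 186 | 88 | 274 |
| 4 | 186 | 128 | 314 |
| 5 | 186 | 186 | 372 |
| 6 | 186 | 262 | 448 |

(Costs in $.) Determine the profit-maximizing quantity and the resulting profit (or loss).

Tabulate TR − TC: Q=0: -186; Q=1: -166; Q=2: -145; Q=3: -127; Q=4: -118; Q=5: -127; Q=6: -154.
Profit is maximized at Q = 4. AVC there is 128/4 = $32 ≤ P, so producing beats shutting down (which would give -$186).

Q = 4; profit = -$118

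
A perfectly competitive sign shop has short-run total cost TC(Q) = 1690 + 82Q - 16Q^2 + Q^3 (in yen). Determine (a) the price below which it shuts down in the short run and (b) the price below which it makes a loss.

Shutdown price = ¥18; break-even price = ¥173

Shutdown price = min AVC. AVC = 82 - 16Q + Q^2, with vertex at Q = 8 and minimum ¥18.
ATC = 1690/Q + 82 - 16Q + Q^2. Setting dATC/dQ = −1690/Q^2 − 16 + 2Q = 0 gives Q = 13 (since 2·13^3 − 16·13^2 = 1690).
min ATC = 1690/13 + 82 − 16·13 + 13^2 = ¥173. That is the break-even price.
For ¥18 ≤ P < ¥173 the firm produces at a loss; below ¥18 it shuts down.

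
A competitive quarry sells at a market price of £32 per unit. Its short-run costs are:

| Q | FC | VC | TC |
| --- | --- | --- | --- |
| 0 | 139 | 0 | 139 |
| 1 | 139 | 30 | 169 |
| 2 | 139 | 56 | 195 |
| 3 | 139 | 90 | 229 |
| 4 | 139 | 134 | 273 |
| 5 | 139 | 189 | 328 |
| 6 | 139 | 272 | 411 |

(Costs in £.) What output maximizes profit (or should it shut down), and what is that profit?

Q = 2; profit = -£131

Profit at each row (π = 32Q − TC): Q=0: -139; Q=1: -137; Q=2: -131; Q=3: -133; Q=4: -145; Q=5: -168; Q=6: -219.
Profit is maximized at Q = 2. AVC there is 56/2 = £28 ≤ P, so producing beats shutting down (which would give -£139).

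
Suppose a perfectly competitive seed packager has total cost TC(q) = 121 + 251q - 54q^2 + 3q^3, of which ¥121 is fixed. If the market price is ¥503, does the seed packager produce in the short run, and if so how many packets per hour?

Produce at q = 14

Strip out fixed cost: VC = 251q - 54q^2 + 3q^3. Then AVC = 251 - 54q + 3q^2 and MC = 251 - 108q + 9q^2.
AVC hits its minimum where MC = AVC, at q = 9, giving min AVC = 251 - 54·9 + 3·9^2 = ¥8.
Because ¥503 ≥ ¥8, revenue can cover variable cost; the firm operates.
Solving P = MC: -252 - 108q + 9q^2 = 0 ⇒ q = -2 or 14. On the upward-sloping branch, q* = 14.
Check: AVC at q = 14 is ¥83 ≤ P, so revenue covers variable cost.
Profit = P·q − TC = 503·14 − 1283 = ¥5759.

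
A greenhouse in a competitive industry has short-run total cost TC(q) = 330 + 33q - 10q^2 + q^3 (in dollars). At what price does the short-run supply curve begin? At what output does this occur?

The firm shuts down when price falls below the minimum of average variable cost. AVC = VC/q = 33 - 10q + q^2.
At the minimum of AVC, MC = AVC. MC = 33 - 20q + 3q^2; setting MC = AVC gives 2q^2 - 10q = 0, so q = 5. min AVC = 8.
For P < $8 the firm produces nothing.

$8 per unit, at q = 5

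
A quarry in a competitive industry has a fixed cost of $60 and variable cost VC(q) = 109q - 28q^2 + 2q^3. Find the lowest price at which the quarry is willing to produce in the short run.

$11 per unit

The firm shuts down when price falls below the minimum of average variable cost. AVC = VC/q = 109 - 28q + 2q^2.
At the minimum of AVC, MC = AVC. MC = 109 - 56q + 6q^2; setting MC = AVC gives 4q^2 - 28q = 0, so q = 7. min AVC = 11.
So the shutdown price is $11.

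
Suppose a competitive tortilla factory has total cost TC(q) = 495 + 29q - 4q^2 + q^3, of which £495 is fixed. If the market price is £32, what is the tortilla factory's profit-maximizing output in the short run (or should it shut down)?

Variable cost is VC = 29q - 4q^2 + q^3, so AVC = VC/q = 29 - 4q + q^2 and MC = dTC/dq = 29 - 8q + 3q^2.
AVC hits its minimum where MC = AVC, at q = 2, giving min AVC = 29 - 4·2 + 2^2 = £25.
Since P = £32 ≥ min AVC = £25, price covers variable cost and the firm should produce.
Solving P = MC: -3 - 8q + 3q^2 = 0 ⇒ q = -1/3 or 3. On the upward-sloping branch, q* = 3.
Check: AVC at q = 3 is £26 ≤ P, so revenue covers variable cost.
Profit = P·q − TC = 32·3 − 573 = -£477, a loss, but smaller than the £495 fixed cost the firm would lose by shutting down.

Produce at q = 3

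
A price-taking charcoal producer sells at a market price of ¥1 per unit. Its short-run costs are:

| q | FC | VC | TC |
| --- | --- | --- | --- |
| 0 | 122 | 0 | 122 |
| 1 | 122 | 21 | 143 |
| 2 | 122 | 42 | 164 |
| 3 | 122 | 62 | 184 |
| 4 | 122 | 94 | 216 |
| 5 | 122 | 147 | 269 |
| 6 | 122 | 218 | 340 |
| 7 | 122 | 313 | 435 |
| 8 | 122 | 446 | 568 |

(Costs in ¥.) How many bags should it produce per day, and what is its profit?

Tabulate TR − TC: q=0: -122; q=1: -142; q=2: -162; q=3: -181; q=4: -212; q=5: -264; q=6: -334; q=7: -428; q=8: -560.
Profit is highest at q = 0. Equivalently, the lowest AVC in the table is 62/3 ≈ ¥20.67 at q = 3, and P = ¥1 falls below it — price never covers variable cost, so the firm shuts down and loses only its fixed cost.

q = 0 (shut down); profit = -¥122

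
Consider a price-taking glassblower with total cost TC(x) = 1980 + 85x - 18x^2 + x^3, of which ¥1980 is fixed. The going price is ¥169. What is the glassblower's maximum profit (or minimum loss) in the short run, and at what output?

AVC = 85 - 18x + x^2 has its minimum ¥4 at x = 9; price ¥169 clears that bar, so the firm operates.
MC = 85 - 36x + 3x^2. Setting P = MC and taking the root on the rising branch gives x* = 14.
TR = 169·14 = 2366. TC = 1980 + 406 = 2386. Profit = 2366 − 2386 = -¥20.
By producing, the firm covers all variable cost plus ¥1960 of fixed cost; shutting down would lose the full ¥1980.

Profit = -¥20 at x = 14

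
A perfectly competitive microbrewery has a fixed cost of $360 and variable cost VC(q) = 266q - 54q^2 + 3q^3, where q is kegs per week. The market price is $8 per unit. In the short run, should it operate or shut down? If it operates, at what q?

From TC, MC = TC'(q) = 266 - 108q + 9q^2 and AVC = VC/q = 266 - 54q + 3q^2.
AVC is minimized where dAVC/dq = -54 + 6q = 0, at q = 9; min AVC = 266 - 54·9 + 3·9^2 = $23.
Since P = $8 < min AVC = $23, price fails to cover variable cost at any output.
The firm minimizes its loss by shutting down and losing only its fixed cost of $360.

Shut down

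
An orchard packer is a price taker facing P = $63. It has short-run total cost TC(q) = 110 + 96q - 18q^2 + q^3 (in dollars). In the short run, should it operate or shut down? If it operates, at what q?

Produce at q = 11

Strip out fixed cost: VC = 96q - 18q^2 + q^3. Then AVC = 96 - 18q + q^2 and MC = 96 - 36q + 3q^2.
AVC is minimized where dAVC/dq = -18 + 2q = 0, at q = 9; min AVC = 96 - 18·9 + 9^2 = $15.
Since P = $63 ≥ min AVC = $15, price covers variable cost and the firm should produce.
Set P = MC: 63 = 96 - 36q + 3q^2 → 33 - 36q + 3q^2 = 0. The roots are q = 1 and q = 11; the profit-maximizing output is on the rising part of MC, so q* = 11.
Check: AVC at q = 11 is $19 ≤ P, so revenue covers variable cost.
Profit = P·q − TC = 63·11 − 319 = $374.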